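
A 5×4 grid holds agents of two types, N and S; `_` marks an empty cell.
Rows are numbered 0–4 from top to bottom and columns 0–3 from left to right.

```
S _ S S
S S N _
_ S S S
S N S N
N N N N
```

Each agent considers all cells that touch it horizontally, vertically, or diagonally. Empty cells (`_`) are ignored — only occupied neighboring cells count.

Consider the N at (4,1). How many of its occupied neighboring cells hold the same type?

Occupied neighbors of (4,1): (3,0)=S, (3,1)=N, (3,2)=S, (4,0)=N, (4,2)=N.
Same type (N): 3 of 5.

3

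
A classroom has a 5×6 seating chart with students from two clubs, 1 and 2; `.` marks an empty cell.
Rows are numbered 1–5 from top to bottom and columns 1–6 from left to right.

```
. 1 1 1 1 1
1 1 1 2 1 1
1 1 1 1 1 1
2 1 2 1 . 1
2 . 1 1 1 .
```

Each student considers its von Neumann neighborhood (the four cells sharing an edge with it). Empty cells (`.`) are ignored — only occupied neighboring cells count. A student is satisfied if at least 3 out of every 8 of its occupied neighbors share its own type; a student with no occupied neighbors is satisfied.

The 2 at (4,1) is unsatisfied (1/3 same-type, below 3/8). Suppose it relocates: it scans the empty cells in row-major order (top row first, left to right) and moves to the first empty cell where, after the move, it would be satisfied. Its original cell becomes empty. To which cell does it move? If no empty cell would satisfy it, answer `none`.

Vacating (4,1). Empty cells in order:
  (1,1): 0/2 same-type → still unsatisfied.
  (4,5): 0/4 same-type → still unsatisfied.
  (5,2): 1/3 same-type → still unsatisfied.
  (5,6): 0/2 same-type → still unsatisfied.

none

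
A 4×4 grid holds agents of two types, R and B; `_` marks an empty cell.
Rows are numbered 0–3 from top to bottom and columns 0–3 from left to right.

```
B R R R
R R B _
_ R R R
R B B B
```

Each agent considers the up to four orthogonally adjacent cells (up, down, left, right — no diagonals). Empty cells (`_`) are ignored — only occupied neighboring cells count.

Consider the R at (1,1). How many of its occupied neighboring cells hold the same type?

3

Occupied neighbors of (1,1): (0,1)=R, (2,1)=R, (1,0)=R, (1,2)=B.
Same type (R): 3 of 4.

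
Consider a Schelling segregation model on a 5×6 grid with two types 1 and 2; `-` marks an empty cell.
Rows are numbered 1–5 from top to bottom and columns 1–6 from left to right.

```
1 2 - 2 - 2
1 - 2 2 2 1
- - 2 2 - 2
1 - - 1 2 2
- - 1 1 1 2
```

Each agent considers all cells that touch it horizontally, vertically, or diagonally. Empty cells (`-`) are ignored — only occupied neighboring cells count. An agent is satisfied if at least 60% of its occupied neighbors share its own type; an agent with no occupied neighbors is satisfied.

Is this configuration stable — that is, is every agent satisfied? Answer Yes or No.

(1,1)1 1/2 ✗
(1,2)2 1/3 ✗
(1,4)2 3/3 ✓
(1,6)2 1/2 ✗
(2,1)1 1/2 ✗
(2,3)2 5/5 ✓
(2,4)2 5/5 ✓
(2,5)2 5/6 ✓
(2,6)1 0/3 ✗
(3,3)2 3/4 ✓
(3,4)2 5/6 ✓
(3,6)2 3/4 ✓
(4,1)1 0/0 ✓
(4,4)1 3/6 ✗
(4,5)2 4/7 ✗
(4,6)2 3/4 ✓
(5,3)1 2/2 ✓
(5,4)1 3/4 ✓
(5,5)1 2/5 ✗
(5,6)2 2/3 ✓
For instance (1,1) has only 1/2 same-type neighbors, below 3/5.

No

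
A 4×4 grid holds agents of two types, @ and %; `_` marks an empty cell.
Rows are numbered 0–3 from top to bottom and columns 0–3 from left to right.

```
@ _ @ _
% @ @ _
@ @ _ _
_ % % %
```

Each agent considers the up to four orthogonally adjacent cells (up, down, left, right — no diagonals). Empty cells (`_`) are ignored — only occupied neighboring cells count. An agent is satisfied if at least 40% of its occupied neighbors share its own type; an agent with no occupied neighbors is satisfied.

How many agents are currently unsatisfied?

2

(0,0)@ 0/1 not
(0,2)@ 1/1 satisfied
(1,0)% 0/3 not
(1,1)@ 2/3 satisfied
(1,2)@ 2/2 satisfied
(2,0)@ 1/2 satisfied
(2,1)@ 2/3 satisfied
(3,1)% 1/2 satisfied
(3,2)% 2/2 satisfied
(3,3)% 1/1 satisfied
Unsatisfied: (0,0), (1,0) — 2 in total.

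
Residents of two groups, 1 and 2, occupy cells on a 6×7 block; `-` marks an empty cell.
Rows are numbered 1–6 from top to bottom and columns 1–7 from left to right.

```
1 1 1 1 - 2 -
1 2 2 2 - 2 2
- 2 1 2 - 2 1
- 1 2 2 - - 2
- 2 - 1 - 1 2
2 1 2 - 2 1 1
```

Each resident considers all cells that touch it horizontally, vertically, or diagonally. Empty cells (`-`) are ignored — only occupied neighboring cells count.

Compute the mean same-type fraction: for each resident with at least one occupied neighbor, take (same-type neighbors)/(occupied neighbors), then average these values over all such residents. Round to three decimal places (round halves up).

0.448

Row 1: (1,1)1 2/3 · (1,2)1 3/5 · (1,3)1 2/5 · (1,4)1 1/3 · (1,6)2 2/2
Row 2: (2,1)1 2/4 · (2,2)2 2/7 · (2,3)2 4/8 · (2,4)2 2/5 · (2,6)2 3/4 · (2,7)2 3/4
Row 3: (3,2)2 3/6 · (3,3)1 1/8 · (3,4)2 4/5 · (3,6)2 3/4 · (3,7)1 0/4
Row 4: (4,2)1 1/4 · (4,3)2 4/7 · (4,4)2 2/4 · (4,7)2 2/4
Row 5: (5,2)2 3/5 · (5,4)1 0/4 · (5,6)1 2/5 · (5,7)2 1/4
Row 6: (6,1)2 1/2 · (6,2)1 0/3 · (6,3)2 1/3 · (6,5)2 0/3 · (6,6)1 2/4 · (6,7)1 2/3
Sum over 30 residents: 2/3 + 3/5 + 2/5 + 1/3 + 2/2 + 2/4 + 2/7 + 4/8 + 2/5 + 3/4 + 3/4 + 3/6 + 1/8 + 4/5 + 3/4 + 0/4 + 1/4 + 4/7 + 2/4 + 2/4 + 3/5 + 0/4 + 2/5 + 1/4 + 1/2 + 0/3 + 1/3 + 0/3 + 2/4 + 2/3 = 3761/280; mean = 3761/280 ÷ 30 = 3761/8400 = 0.447738… → 0.448.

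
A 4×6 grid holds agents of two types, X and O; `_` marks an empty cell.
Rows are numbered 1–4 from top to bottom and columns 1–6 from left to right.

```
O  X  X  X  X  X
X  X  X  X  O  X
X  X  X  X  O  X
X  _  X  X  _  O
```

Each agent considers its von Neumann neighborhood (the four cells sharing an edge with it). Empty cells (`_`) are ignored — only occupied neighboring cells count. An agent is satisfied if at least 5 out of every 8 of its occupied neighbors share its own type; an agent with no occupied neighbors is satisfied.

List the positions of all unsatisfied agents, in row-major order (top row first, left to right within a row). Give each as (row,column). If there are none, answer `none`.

(1,1), (2,5), (3,5), (3,6), (4,6)

(1,1)O 0/2 ✗
(1,2)X 2/3 ✓
(1,3)X 3/3 ✓
(1,4)X 3/3 ✓
(1,5)X 2/3 ✓
(1,6)X 2/2 ✓
(2,1)X 2/3 ✓
(2,2)X 4/4 ✓
(2,3)X 4/4 ✓
(2,4)X 3/4 ✓
(2,5)O 1/4 ✗
(2,6)X 2/3 ✓
(3,1)X 3/3 ✓
(3,2)X 3/3 ✓
(3,3)X 4/4 ✓
(3,4)X 3/4 ✓
(3,5)O 1/3 ✗
(3,6)X 1/3 ✗
(4,1)X 1/1 ✓
(4,3)X 2/2 ✓
(4,4)X 2/2 ✓
(4,6)O 0/1 ✗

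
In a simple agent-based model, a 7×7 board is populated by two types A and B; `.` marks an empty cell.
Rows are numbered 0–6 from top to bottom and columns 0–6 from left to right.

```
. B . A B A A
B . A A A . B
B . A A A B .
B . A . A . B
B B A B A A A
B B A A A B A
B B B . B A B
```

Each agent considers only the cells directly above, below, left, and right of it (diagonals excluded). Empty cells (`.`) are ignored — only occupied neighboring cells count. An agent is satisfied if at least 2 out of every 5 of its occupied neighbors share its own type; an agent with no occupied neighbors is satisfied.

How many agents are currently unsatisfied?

10

(0,1)B 0/0 satisfied
(0,3)A 1/2 satisfied
(0,4)B 0/3 not
(0,5)A 1/2 satisfied
(0,6)A 1/2 satisfied
(1,0)B 1/1 satisfied
(1,2)A 2/2 satisfied
(1,3)A 4/4 satisfied
(1,4)A 2/3 satisfied
(1,6)B 0/1 not
(2,0)B 2/2 satisfied
(2,2)A 3/3 satisfied
(2,3)A 3/3 satisfied
(2,4)A 3/4 satisfied
(2,5)B 0/1 not
(3,0)B 2/2 satisfied
(3,2)A 2/2 satisfied
(3,4)A 2/2 satisfied
(3,6)B 0/1 not
(4,0)B 3/3 satisfied
(4,1)B 2/3 satisfied
(4,2)A 2/4 satisfied
(4,3)B 0/3 not
(4,4)A 3/4 satisfied
(4,5)A 2/3 satisfied
(4,6)A 2/3 satisfied
(5,0)B 3/3 satisfied
(5,1)B 3/4 satisfied
(5,2)A 2/4 satisfied
(5,3)A 2/3 satisfied
(5,4)A 2/4 satisfied
(5,5)B 0/4 not
(5,6)A 1/3 not
(6,0)B 2/2 satisfied
(6,1)B 3/3 satisfied
(6,2)B 1/2 satisfied
(6,4)B 0/2 not
(6,5)A 0/3 not
(6,6)B 0/2 not
Unsatisfied: (0,4), (1,6), (2,5), (3,6), (4,3), (5,5), (5,6), (6,4), (6,5), (6,6) — 10 in total.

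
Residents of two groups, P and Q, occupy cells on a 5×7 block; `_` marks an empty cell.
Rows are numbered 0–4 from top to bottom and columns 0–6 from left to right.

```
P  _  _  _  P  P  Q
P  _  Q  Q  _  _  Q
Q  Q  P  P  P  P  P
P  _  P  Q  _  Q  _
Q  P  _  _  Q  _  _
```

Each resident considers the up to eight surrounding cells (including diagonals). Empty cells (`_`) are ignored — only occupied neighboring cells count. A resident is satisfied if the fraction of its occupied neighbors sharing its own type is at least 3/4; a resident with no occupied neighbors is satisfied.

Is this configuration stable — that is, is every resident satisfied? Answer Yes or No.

No

Row 0: (0,0)P 1/1 satisfied · (0,4)P 1/2 not · (0,5)P 1/3 not · (0,6)Q 1/2 not
Row 1: (1,0)P 1/3 not · (1,2)Q 2/4 not · (1,3)Q 1/5 not · (1,6)Q 1/4 not
Row 2: (2,0)Q 1/3 not · (2,1)Q 2/6 not · (2,2)P 2/6 not · (2,3)P 3/6 not · (2,4)P 2/5 not · (2,5)P 2/4 not · (2,6)P 1/3 not
Row 3: (3,0)P 1/4 not · (3,2)P 3/5 not · (3,3)Q 1/5 not · (3,5)Q 1/4 not
Row 4: (4,0)Q 0/2 not · (4,1)P 2/3 not · (4,4)Q 2/2 satisfied
For instance (0,4) has only 1/2 same-type neighbors, below 3/4.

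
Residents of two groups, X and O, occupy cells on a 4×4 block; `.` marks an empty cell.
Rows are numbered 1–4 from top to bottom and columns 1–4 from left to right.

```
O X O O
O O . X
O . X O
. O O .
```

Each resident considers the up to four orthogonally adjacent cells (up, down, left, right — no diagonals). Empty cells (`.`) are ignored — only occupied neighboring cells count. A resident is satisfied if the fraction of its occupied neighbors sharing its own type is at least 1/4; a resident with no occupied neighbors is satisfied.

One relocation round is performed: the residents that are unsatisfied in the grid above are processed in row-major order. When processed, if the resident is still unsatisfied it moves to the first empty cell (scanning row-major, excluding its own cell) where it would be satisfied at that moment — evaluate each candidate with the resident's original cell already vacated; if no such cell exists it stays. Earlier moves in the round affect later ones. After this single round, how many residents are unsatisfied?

0

Initially unsatisfied (in order): (1,2), (2,4), (3,3), (3,4).
  (1,2) → (2,3).
  (2,4): now satisfied by earlier moves; stays.
  (3,3): now satisfied by earlier moves; stays.
  (3,4) → (1,2).
Resulting grid:
O O O O
O O X X
O . X .
. O O .
All satisfied now.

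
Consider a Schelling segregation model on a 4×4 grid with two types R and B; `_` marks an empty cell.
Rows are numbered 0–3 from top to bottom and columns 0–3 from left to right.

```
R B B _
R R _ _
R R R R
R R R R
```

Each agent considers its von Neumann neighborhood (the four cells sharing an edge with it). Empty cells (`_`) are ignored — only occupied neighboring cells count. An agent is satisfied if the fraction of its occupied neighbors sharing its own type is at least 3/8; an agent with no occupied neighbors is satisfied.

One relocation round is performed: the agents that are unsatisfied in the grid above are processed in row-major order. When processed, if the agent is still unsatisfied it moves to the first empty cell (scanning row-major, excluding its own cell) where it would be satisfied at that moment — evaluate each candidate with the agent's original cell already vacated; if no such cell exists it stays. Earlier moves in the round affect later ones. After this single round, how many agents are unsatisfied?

Initially unsatisfied (in order): (0,1).
  (0,1) → (0,3).
Resulting grid:
R _ B B
R R _ _
R R R R
R R R R
All satisfied now.

0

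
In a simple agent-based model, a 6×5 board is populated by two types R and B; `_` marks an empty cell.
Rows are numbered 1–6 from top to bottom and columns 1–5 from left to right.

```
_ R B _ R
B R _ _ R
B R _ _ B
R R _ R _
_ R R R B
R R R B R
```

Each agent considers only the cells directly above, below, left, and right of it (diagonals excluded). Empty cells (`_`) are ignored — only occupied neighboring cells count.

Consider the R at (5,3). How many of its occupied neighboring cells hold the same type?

Occupied neighbors of (5,3): (6,3)=R, (5,2)=R, (5,4)=R.
Same type (R): 3 of 3.

3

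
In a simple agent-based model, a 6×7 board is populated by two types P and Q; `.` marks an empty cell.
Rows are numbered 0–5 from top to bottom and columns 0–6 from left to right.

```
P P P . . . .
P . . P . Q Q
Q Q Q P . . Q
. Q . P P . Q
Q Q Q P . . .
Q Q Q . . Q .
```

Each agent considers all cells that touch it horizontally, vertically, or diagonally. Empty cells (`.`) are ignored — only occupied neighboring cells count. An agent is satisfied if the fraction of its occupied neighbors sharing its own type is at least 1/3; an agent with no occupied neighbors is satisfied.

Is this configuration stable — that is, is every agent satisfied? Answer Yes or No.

Yes

Row 0: (0,0)P 2/2 ✓ · (0,1)P 3/3 ✓ · (0,2)P 2/2 ✓
Row 1: (1,0)P 2/4 ✓ · (1,3)P 2/3 ✓ · (1,5)Q 2/2 ✓ · (1,6)Q 2/2 ✓
Row 2: (2,0)Q 2/3 ✓ · (2,1)Q 3/4 ✓ · (2,2)Q 2/5 ✓ · (2,3)P 3/4 ✓ · (2,6)Q 3/3 ✓
Row 3: (3,1)Q 6/6 ✓ · (3,3)P 3/5 ✓ · (3,4)P 3/3 ✓ · (3,6)Q 1/1 ✓
Row 4: (4,0)Q 4/4 ✓ · (4,1)Q 6/6 ✓ · (4,2)Q 4/6 ✓ · (4,3)P 2/4 ✓
Row 5: (5,0)Q 3/3 ✓ · (5,1)Q 5/5 ✓ · (5,2)Q 3/4 ✓ · (5,5)Q 0/0 ✓
All meet the threshold, so the configuration is stable.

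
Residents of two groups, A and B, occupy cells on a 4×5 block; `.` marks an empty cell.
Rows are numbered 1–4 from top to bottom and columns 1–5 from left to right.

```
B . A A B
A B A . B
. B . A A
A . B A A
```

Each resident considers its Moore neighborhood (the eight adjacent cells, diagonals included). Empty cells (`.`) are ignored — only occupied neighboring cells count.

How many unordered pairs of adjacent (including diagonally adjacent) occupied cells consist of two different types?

13

Scan each occupied cell's neighbors to the right and below (and the two forward diagonals) so each pair is counted once.
Row 1: B(1,1)–A(2,1)≠ B(1,1)–B(2,2)= A(1,3)–A(1,4)= A(1,3)–A(2,3)= A(1,3)–B(2,2)≠ A(1,4)–B(1,5)≠ A(1,4)–B(2,5)≠ A(1,4)–A(2,3)= B(1,5)–B(2,5)=  → 4/9 unlike.
Row 2: A(2,1)–B(2,2)≠ A(2,1)–B(3,2)≠ B(2,2)–A(2,3)≠ B(2,2)–B(3,2)= A(2,3)–A(3,4)= A(2,3)–B(3,2)≠ B(2,5)–A(3,5)≠ B(2,5)–A(3,4)≠  → 6/8 unlike.
Row 3: B(3,2)–B(4,3)= B(3,2)–A(4,1)≠ A(3,4)–A(3,5)= A(3,4)–A(4,4)= A(3,4)–A(4,5)= A(3,4)–B(4,3)≠ A(3,5)–A(4,5)= A(3,5)–A(4,4)=  → 2/8 unlike.
Row 4: B(4,3)–A(4,4)≠ A(4,4)–A(4,5)=  → 1/2 unlike.
Total adjacent occupied pairs: 27; unlike-type pairs: 13.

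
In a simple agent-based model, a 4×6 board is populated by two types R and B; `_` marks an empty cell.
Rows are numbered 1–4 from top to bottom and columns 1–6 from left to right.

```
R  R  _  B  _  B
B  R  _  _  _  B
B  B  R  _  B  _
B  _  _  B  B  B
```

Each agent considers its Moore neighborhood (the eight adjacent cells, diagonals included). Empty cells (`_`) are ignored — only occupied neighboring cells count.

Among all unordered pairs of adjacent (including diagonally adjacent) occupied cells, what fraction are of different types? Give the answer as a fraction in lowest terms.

Scan each occupied cell's neighbors to the right and below (and the two forward diagonals) so each pair is counted once.
From row 1: 2 unlike of 6 pairs (running 2/6).
From row 2: 3 unlike of 7 pairs (running 5/13).
From row 3: 2 unlike of 8 pairs (running 7/21).
From row 4: 0 unlike of 2 pairs (running 7/23).
Total adjacent occupied pairs: 23; unlike-type pairs: 7.
7/23 is already in lowest terms.

7/23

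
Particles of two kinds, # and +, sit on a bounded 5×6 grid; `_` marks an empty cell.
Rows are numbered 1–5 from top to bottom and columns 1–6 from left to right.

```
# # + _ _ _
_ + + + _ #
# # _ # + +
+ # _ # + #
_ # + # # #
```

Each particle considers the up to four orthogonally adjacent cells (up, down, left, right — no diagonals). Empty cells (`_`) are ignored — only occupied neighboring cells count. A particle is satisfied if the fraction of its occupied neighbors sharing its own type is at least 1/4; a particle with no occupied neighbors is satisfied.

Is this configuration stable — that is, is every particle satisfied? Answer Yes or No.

Row 1: (1,1)# 1/1 satisfied · (1,2)# 1/3 satisfied · (1,3)+ 1/2 satisfied
Row 2: (2,2)+ 1/3 satisfied · (2,3)+ 3/3 satisfied · (2,4)+ 1/2 satisfied · (2,6)# 0/1 not
Row 3: (3,1)# 1/2 satisfied · (3,2)# 2/3 satisfied · (3,4)# 1/3 satisfied · (3,5)+ 2/3 satisfied · (3,6)+ 1/3 satisfied
Row 4: (4,1)+ 0/2 not · (4,2)# 2/3 satisfied · (4,4)# 2/3 satisfied · (4,5)+ 1/4 satisfied · (4,6)# 1/3 satisfied
Row 5: (5,2)# 1/2 satisfied · (5,3)+ 0/2 not · (5,4)# 2/3 satisfied · (5,5)# 2/3 satisfied · (5,6)# 2/2 satisfied
For instance (2,6) has only 0/1 same-type neighbors, below 1/4.

No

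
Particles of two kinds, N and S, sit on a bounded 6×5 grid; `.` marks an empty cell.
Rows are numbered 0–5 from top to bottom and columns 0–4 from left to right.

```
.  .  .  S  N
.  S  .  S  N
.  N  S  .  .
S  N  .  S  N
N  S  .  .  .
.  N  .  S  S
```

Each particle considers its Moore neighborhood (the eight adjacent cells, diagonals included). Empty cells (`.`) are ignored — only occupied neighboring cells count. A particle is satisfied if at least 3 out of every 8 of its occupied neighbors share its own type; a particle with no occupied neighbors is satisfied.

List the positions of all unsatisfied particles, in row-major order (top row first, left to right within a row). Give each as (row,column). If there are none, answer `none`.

(0,3), (0,4), (1,4), (2,1), (3,0), (3,4), (4,1)

Row 0: (0,3)S 1/3 unhappy · (0,4)N 1/3 unhappy
Row 1: (1,1)S 1/2 ok · (1,3)S 2/4 ok · (1,4)N 1/3 unhappy
Row 2: (2,1)N 1/4 unhappy · (2,2)S 3/5 ok
Row 3: (3,0)S 1/4 unhappy · (3,1)N 2/5 ok · (3,3)S 1/2 ok · (3,4)N 0/1 unhappy
Row 4: (4,0)N 2/4 ok · (4,1)S 1/4 unhappy
Row 5: (5,1)N 1/2 ok · (5,3)S 1/1 ok · (5,4)S 1/1 ok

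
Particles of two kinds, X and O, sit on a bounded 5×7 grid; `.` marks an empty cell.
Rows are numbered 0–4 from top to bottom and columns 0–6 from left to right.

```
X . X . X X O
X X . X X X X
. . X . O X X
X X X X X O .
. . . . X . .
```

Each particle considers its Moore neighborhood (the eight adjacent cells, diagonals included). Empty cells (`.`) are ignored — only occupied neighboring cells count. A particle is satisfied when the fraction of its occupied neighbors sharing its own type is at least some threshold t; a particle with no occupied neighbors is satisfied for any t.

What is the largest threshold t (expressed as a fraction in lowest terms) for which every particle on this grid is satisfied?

Row 0: (0,0)X 2/2 · (0,2)X 2/2 · (0,4)X 4/4 · (0,5)X 4/5 · (0,6)O 0/3
Row 1: (1,0)X 2/2 · (1,1)X 4/4 · (1,3)X 4/5 · (1,4)X 5/6 · (1,5)X 6/8 · (1,6)X 4/5
Row 2: (2,2)X 5/5 · (2,4)O 1/7 · (2,5)X 5/7 · (2,6)X 3/4
Row 3: (3,0)X 1/1 · (3,1)X 3/3 · (3,2)X 3/3 · (3,3)X 4/5 · (3,4)X 3/5 · (3,5)O 1/5
Row 4: (4,4)X 2/3
The smallest same-type fraction is 0/3 at (0,6), which reduces to 0/1. Any threshold above that leaves this particle unsatisfied.

0/1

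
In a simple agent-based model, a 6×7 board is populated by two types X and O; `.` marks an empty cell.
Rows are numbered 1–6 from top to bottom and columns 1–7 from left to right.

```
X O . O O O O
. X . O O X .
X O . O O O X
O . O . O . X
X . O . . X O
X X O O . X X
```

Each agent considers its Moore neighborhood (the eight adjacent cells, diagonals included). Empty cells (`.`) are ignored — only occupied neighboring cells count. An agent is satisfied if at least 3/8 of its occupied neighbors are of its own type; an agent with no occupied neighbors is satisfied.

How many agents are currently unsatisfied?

(1,1)X 1/2 satisfied
(1,2)O 0/2 not
(1,4)O 3/3 satisfied
(1,5)O 4/5 satisfied
(1,6)O 3/4 satisfied
(1,7)O 1/2 satisfied
(2,2)X 2/4 satisfied
(2,4)O 5/5 satisfied
(2,5)O 7/8 satisfied
(2,6)X 1/7 not
(3,1)X 1/3 not
(3,2)O 2/4 satisfied
(3,4)O 5/5 satisfied
(3,5)O 5/6 satisfied
(3,6)O 3/6 satisfied
(3,7)X 2/3 satisfied
(4,1)O 1/3 not
(4,3)O 3/3 satisfied
(4,5)O 3/4 satisfied
(4,7)X 2/4 satisfied
(5,1)X 2/3 satisfied
(5,3)O 3/4 satisfied
(5,6)X 3/5 satisfied
(5,7)O 0/4 not
(6,1)X 2/2 satisfied
(6,2)X 2/4 satisfied
(6,3)O 2/3 satisfied
(6,4)O 2/2 satisfied
(6,6)X 2/3 satisfied
(6,7)X 2/3 satisfied
Unsatisfied: (1,2), (2,6), (3,1), (4,1), (5,7) — 5 in total.

5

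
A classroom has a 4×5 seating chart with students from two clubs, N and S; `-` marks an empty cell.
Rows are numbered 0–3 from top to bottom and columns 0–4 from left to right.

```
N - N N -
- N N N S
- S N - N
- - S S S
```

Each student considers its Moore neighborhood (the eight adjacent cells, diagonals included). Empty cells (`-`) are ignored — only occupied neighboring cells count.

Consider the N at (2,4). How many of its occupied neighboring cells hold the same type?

Occupied neighbors of (2,4): (1,3)=N, (1,4)=S, (3,3)=S, (3,4)=S.
Same type (N): 1 of 4.

1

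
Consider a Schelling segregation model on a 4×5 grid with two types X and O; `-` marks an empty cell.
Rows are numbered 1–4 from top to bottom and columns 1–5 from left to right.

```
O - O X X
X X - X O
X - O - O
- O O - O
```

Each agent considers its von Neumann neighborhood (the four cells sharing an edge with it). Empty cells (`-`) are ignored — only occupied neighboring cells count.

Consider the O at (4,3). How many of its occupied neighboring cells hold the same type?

Occupied neighbors of (4,3): (3,3)=O, (4,2)=O.
Same type (O): 2 of 2.

2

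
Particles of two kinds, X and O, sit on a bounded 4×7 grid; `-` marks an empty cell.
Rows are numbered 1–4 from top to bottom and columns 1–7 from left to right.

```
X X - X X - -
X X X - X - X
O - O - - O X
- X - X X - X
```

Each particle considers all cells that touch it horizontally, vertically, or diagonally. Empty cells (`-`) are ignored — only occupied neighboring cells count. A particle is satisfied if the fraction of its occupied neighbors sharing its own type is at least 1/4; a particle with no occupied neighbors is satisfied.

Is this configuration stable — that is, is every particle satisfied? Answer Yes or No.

No

(1,1)X 3/3 ok
(1,2)X 4/4 ok
(1,4)X 3/3 ok
(1,5)X 2/2 ok
(2,1)X 3/4 ok
(2,2)X 4/6 ok
(2,3)X 3/4 ok
(2,5)X 2/3 ok
(2,7)X 1/2 ok
(3,1)O 0/3 unhappy
(3,3)O 0/4 unhappy
(3,6)O 0/5 unhappy
(3,7)X 2/3 ok
(4,2)X 0/2 unhappy
(4,4)X 1/2 ok
(4,5)X 1/2 ok
(4,7)X 1/2 ok
For instance (3,1) has only 0/3 same-type neighbors, below 1/4.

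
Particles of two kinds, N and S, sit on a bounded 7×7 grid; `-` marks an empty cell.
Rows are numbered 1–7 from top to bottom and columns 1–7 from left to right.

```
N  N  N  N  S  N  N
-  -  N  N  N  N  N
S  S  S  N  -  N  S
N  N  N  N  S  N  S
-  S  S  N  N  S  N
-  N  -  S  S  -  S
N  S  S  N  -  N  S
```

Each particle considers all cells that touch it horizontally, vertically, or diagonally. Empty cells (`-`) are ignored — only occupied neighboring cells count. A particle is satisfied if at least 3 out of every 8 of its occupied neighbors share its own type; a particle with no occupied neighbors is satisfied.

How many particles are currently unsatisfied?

16

(1,1)N 1/1 satisfied
(1,2)N 3/3 satisfied
(1,3)N 4/4 satisfied
(1,4)N 4/5 satisfied
(1,5)S 0/5 not
(1,6)N 4/5 satisfied
(1,7)N 3/3 satisfied
(2,3)N 5/7 satisfied
(2,4)N 5/7 satisfied
(2,5)N 6/7 satisfied
(2,6)N 5/7 satisfied
(2,7)N 4/5 satisfied
(3,1)S 1/3 not
(3,2)S 2/6 not
(3,3)S 1/7 not
(3,4)N 5/7 satisfied
(3,6)N 4/7 satisfied
(3,7)S 1/5 not
(4,1)N 1/4 not
(4,2)N 2/7 not
(4,3)N 4/8 satisfied
(4,4)N 4/7 satisfied
(4,5)S 1/7 not
(4,6)N 3/7 satisfied
(4,7)S 2/5 satisfied
(5,2)S 1/5 not
(5,3)S 2/7 not
(5,4)N 3/7 satisfied
(5,5)N 3/7 satisfied
(5,6)S 4/7 satisfied
(5,7)N 1/4 not
(6,2)N 1/5 not
(6,4)S 3/6 satisfied
(6,5)S 2/6 not
(6,7)S 2/4 satisfied
(7,1)N 1/2 satisfied
(7,2)S 1/3 not
(7,3)S 2/4 satisfied
(7,4)N 0/3 not
(7,6)N 0/3 not
(7,7)S 1/2 satisfied
Unsatisfied: (1,5), (3,1), (3,2), (3,3), (3,7), (4,1), (4,2), (4,5), (5,2), (5,3), (5,7), (6,2), (6,5), (7,2), (7,4), (7,6) — 16 in total.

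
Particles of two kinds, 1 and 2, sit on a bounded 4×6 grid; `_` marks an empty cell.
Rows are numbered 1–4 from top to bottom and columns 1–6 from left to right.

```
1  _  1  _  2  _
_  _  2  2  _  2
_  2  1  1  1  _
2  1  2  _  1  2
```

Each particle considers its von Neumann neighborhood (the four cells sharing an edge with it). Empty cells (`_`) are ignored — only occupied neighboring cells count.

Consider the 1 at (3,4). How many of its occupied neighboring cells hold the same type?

2

Occupied neighbors of (3,4): (2,4)=2, (3,3)=1, (3,5)=1.
Same type (1): 2 of 3.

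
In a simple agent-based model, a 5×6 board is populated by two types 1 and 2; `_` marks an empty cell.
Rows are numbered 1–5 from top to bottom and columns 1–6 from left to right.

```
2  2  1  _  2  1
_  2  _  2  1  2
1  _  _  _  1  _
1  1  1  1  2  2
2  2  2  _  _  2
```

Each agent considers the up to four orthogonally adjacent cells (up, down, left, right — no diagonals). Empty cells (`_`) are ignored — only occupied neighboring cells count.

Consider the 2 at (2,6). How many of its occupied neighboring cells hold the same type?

Occupied neighbors of (2,6): (1,6)=1, (2,5)=1.
Same type (2): 0 of 2.

0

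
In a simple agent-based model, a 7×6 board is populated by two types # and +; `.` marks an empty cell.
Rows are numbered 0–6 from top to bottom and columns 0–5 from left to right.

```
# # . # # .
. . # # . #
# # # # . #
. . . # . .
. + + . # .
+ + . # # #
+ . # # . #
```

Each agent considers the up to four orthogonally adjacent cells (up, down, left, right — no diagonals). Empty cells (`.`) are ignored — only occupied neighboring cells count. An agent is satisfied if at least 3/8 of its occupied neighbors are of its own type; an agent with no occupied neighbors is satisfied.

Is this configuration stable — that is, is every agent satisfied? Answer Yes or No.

Row 0: (0,0)# 1/1 ok · (0,1)# 1/1 ok · (0,3)# 2/2 ok · (0,4)# 1/1 ok
Row 1: (1,2)# 2/2 ok · (1,3)# 3/3 ok · (1,5)# 1/1 ok
Row 2: (2,0)# 1/1 ok · (2,1)# 2/2 ok · (2,2)# 3/3 ok · (2,3)# 3/3 ok · (2,5)# 1/1 ok
Row 3: (3,3)# 1/1 ok
Row 4: (4,1)+ 2/2 ok · (4,2)+ 1/1 ok · (4,4)# 1/1 ok
Row 5: (5,0)+ 2/2 ok · (5,1)+ 2/2 ok · (5,3)# 2/2 ok · (5,4)# 3/3 ok · (5,5)# 2/2 ok
Row 6: (6,0)+ 1/1 ok · (6,2)# 1/1 ok · (6,3)# 2/2 ok · (6,5)# 1/1 ok
All meet the threshold, so the configuration is stable.

Yes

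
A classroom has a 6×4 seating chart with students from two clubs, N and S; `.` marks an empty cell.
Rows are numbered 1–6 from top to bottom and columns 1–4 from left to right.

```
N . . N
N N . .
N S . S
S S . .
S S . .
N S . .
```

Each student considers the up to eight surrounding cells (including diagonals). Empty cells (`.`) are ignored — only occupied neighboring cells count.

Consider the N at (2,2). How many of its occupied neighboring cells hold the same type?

Occupied neighbors of (2,2): (1,1)=N, (2,1)=N, (3,1)=N, (3,2)=S.
Same type (N): 3 of 4.

3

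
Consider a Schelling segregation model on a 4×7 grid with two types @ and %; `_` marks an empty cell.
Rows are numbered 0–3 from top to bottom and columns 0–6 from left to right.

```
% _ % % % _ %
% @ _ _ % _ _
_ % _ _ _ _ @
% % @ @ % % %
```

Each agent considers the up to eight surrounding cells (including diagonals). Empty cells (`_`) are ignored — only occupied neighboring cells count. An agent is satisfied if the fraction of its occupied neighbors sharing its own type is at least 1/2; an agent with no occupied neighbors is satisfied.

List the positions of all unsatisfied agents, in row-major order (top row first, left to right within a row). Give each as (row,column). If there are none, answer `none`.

(1,1), (2,6), (3,2)

(0,0)% 1/2 satisfied
(0,2)% 1/2 satisfied
(0,3)% 3/3 satisfied
(0,4)% 2/2 satisfied
(0,6)% 0/0 satisfied
(1,0)% 2/3 satisfied
(1,1)@ 0/4 not
(1,4)% 2/2 satisfied
(2,1)% 3/5 satisfied
(2,6)@ 0/2 not
(3,0)% 2/2 satisfied
(3,1)% 2/3 satisfied
(3,2)@ 1/3 not
(3,3)@ 1/2 satisfied
(3,4)% 1/2 satisfied
(3,5)% 2/3 satisfied
(3,6)% 1/2 satisfied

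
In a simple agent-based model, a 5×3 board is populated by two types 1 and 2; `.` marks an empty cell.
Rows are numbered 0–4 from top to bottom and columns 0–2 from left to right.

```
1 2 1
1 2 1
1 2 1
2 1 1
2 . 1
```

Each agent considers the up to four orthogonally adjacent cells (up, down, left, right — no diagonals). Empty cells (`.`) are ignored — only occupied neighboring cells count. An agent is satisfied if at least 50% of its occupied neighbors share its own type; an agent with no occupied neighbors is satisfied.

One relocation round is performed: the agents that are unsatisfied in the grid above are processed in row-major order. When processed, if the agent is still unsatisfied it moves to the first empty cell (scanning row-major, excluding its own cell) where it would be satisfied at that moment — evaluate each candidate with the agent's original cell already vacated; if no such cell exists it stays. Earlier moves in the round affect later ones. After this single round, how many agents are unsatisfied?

3

Initially unsatisfied (in order): (0,1), (2,0), (2,1), (3,0), (3,1).
  (0,1): no empty cell satisfies it; stays.
  (2,0) → (4,1).
  (2,1) → (2,0).
  (3,0): now satisfied by earlier moves; stays.
  (3,1): now satisfied by earlier moves; stays.
Resulting grid:
1 2 1
1 2 1
2 . 1
2 1 1
2 1 1
Unsatisfied now: (0,1), (1,0), (1,1).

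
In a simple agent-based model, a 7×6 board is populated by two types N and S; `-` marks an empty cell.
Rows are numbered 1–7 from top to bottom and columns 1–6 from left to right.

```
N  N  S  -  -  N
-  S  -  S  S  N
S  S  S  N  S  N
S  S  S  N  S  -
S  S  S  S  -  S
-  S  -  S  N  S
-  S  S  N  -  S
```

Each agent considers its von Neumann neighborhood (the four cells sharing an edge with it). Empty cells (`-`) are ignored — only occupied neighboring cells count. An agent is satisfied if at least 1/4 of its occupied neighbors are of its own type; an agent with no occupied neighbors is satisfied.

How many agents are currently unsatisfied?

(1,1)N 1/1 ✓
(1,2)N 1/3 ✓
(1,3)S 0/1 ✗
(1,6)N 1/1 ✓
(2,2)S 1/2 ✓
(2,4)S 1/2 ✓
(2,5)S 2/3 ✓
(2,6)N 2/3 ✓
(3,1)S 2/2 ✓
(3,2)S 4/4 ✓
(3,3)S 2/3 ✓
(3,4)N 1/4 ✓
(3,5)S 2/4 ✓
(3,6)N 1/2 ✓
(4,1)S 3/3 ✓
(4,2)S 4/4 ✓
(4,3)S 3/4 ✓
(4,4)N 1/4 ✓
(4,5)S 1/2 ✓
(5,1)S 2/2 ✓
(5,2)S 4/4 ✓
(5,3)S 3/3 ✓
(5,4)S 2/3 ✓
(5,6)S 1/1 ✓
(6,2)S 2/2 ✓
(6,4)S 1/3 ✓
(6,5)N 0/2 ✗
(6,6)S 2/3 ✓
(7,2)S 2/2 ✓
(7,3)S 1/2 ✓
(7,4)N 0/2 ✗
(7,6)S 1/1 ✓
Unsatisfied: (1,3), (6,5), (7,4) — 3 in total.

3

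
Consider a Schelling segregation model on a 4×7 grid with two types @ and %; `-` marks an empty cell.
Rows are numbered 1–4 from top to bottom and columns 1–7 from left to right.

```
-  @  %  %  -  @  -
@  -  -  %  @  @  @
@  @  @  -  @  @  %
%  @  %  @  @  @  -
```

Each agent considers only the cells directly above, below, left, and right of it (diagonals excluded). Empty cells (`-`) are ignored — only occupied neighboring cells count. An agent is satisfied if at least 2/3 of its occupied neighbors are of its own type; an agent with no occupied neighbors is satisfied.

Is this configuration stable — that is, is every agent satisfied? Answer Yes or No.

Row 1: (1,2)@ 0/1 not · (1,3)% 1/2 not · (1,4)% 2/2 satisfied · (1,6)@ 1/1 satisfied
Row 2: (2,1)@ 1/1 satisfied · (2,4)% 1/2 not · (2,5)@ 2/3 satisfied · (2,6)@ 4/4 satisfied · (2,7)@ 1/2 not
Row 3: (3,1)@ 2/3 satisfied · (3,2)@ 3/3 satisfied · (3,3)@ 1/2 not · (3,5)@ 3/3 satisfied · (3,6)@ 3/4 satisfied · (3,7)% 0/2 not
Row 4: (4,1)% 0/2 not · (4,2)@ 1/3 not · (4,3)% 0/3 not · (4,4)@ 1/2 not · (4,5)@ 3/3 satisfied · (4,6)@ 2/2 satisfied
For instance (1,2) has only 0/1 same-type neighbors, below 2/3.

No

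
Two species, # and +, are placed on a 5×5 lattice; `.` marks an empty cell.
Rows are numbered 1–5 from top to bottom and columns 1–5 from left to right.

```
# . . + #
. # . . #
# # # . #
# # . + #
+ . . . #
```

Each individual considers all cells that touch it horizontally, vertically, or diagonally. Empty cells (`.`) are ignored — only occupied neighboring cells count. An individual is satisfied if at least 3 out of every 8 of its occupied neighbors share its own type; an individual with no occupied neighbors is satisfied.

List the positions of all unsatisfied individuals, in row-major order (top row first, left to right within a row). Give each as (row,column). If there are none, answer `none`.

(1,4), (4,4), (5,1)

Row 1: (1,1)# 1/1 ✓ · (1,4)+ 0/2 ✗ · (1,5)# 1/2 ✓
Row 2: (2,2)# 4/4 ✓ · (2,5)# 2/3 ✓
Row 3: (3,1)# 4/4 ✓ · (3,2)# 5/5 ✓ · (3,3)# 3/4 ✓ · (3,5)# 2/3 ✓
Row 4: (4,1)# 3/4 ✓ · (4,2)# 4/5 ✓ · (4,4)+ 0/4 ✗ · (4,5)# 2/3 ✓
Row 5: (5,1)+ 0/2 ✗ · (5,5)# 1/2 ✓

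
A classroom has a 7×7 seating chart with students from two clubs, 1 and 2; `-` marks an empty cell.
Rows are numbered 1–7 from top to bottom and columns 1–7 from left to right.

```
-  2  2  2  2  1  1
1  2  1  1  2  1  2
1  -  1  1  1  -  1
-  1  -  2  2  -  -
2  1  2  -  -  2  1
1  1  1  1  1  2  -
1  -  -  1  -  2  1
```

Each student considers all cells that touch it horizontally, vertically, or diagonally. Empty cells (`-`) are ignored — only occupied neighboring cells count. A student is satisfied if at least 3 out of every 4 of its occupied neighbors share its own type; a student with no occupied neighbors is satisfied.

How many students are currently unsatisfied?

31

Row 1: (1,2)2 2/4 not · (1,3)2 3/5 not · (1,4)2 3/5 not · (1,5)2 2/5 not · (1,6)1 2/5 not · (1,7)1 2/3 not
Row 2: (2,1)1 1/3 not · (2,2)2 2/6 not · (2,3)1 3/7 not · (2,4)1 4/8 not · (2,5)2 2/7 not · (2,6)1 4/7 not · (2,7)2 0/4 not
Row 3: (3,1)1 2/3 not · (3,3)1 4/6 not · (3,4)1 4/7 not · (3,5)1 3/6 not · (3,7)1 1/2 not
Row 4: (4,2)1 3/5 not · (4,4)2 2/5 not · (4,5)2 2/4 not
Row 5: (5,1)2 0/4 not · (5,2)1 4/6 not · (5,3)2 1/6 not · (5,6)2 2/4 not · (5,7)1 0/2 not
Row 6: (6,1)1 3/4 satisfied · (6,2)1 4/6 not · (6,3)1 4/5 satisfied · (6,4)1 3/4 satisfied · (6,5)1 2/5 not · (6,6)2 2/5 not
Row 7: (7,1)1 2/2 satisfied · (7,4)1 3/3 satisfied · (7,6)2 1/3 not · (7,7)1 0/2 not
Unsatisfied: (1,2), (1,3), (1,4), (1,5), (1,6), (1,7), (2,1), (2,2), (2,3), (2,4), (2,5), (2,6), (2,7), (3,1), (3,3), (3,4), (3,5), (3,7), (4,2), (4,4), (4,5), (5,1), (5,2), (5,3), (5,6), (5,7), (6,2), (6,5), (6,6), (7,6), (7,7) — 31 in total.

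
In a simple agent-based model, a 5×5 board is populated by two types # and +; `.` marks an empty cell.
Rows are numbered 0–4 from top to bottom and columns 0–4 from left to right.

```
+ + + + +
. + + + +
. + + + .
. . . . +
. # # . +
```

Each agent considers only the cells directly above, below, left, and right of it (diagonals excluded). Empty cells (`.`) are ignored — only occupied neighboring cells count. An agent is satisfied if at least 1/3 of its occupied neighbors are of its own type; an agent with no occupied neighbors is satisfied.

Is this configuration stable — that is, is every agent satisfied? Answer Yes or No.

Yes

Row 0: (0,0)+ 1/1 ✓ · (0,1)+ 3/3 ✓ · (0,2)+ 3/3 ✓ · (0,3)+ 3/3 ✓ · (0,4)+ 2/2 ✓
Row 1: (1,1)+ 3/3 ✓ · (1,2)+ 4/4 ✓ · (1,3)+ 4/4 ✓ · (1,4)+ 2/2 ✓
Row 2: (2,1)+ 2/2 ✓ · (2,2)+ 3/3 ✓ · (2,3)+ 2/2 ✓
Row 3: (3,4)+ 1/1 ✓
Row 4: (4,1)# 1/1 ✓ · (4,2)# 1/1 ✓ · (4,4)+ 1/1 ✓
All meet the threshold, so the configuration is stable.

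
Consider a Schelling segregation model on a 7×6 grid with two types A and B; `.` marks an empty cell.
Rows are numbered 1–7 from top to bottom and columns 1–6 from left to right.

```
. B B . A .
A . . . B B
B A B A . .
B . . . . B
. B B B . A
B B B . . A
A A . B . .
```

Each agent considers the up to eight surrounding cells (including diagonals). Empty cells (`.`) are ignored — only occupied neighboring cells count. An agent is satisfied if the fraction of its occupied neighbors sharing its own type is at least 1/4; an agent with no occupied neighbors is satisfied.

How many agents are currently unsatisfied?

Row 1: (1,2)B 1/2 ok · (1,3)B 1/1 ok · (1,5)A 0/2 unhappy
Row 2: (2,1)A 1/3 ok · (2,5)B 1/3 ok · (2,6)B 1/2 ok
Row 3: (3,1)B 1/3 ok · (3,2)A 1/4 ok · (3,3)B 0/2 unhappy · (3,4)A 0/2 unhappy
Row 4: (4,1)B 2/3 ok · (4,6)B 0/1 unhappy
Row 5: (5,2)B 5/5 ok · (5,3)B 4/4 ok · (5,4)B 2/2 ok · (5,6)A 1/2 ok
Row 6: (6,1)B 2/4 ok · (6,2)B 4/6 ok · (6,3)B 5/6 ok · (6,6)A 1/1 ok
Row 7: (7,1)A 1/3 ok · (7,2)A 1/4 ok · (7,4)B 1/1 ok
Unsatisfied: (1,5), (3,3), (3,4), (4,6) — 4 in total.

4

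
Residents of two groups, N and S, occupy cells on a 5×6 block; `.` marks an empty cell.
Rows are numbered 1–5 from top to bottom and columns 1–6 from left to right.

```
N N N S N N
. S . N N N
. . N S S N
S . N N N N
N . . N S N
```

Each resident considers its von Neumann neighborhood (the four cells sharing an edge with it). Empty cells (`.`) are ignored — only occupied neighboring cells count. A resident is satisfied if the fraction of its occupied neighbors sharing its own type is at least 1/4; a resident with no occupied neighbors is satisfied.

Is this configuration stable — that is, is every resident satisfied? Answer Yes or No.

(1,1)N 1/1 ok
(1,2)N 2/3 ok
(1,3)N 1/2 ok
(1,4)S 0/3 unhappy
(1,5)N 2/3 ok
(1,6)N 2/2 ok
(2,2)S 0/1 unhappy
(2,4)N 1/3 ok
(2,5)N 3/4 ok
(2,6)N 3/3 ok
(3,3)N 1/2 ok
(3,4)S 1/4 ok
(3,5)S 1/4 ok
(3,6)N 2/3 ok
(4,1)S 0/1 unhappy
(4,3)N 2/2 ok
(4,4)N 3/4 ok
(4,5)N 2/4 ok
(4,6)N 3/3 ok
(5,1)N 0/1 unhappy
(5,4)N 1/2 ok
(5,5)S 0/3 unhappy
(5,6)N 1/2 ok
For instance (1,4) has only 0/3 same-type neighbors, below 1/4.

No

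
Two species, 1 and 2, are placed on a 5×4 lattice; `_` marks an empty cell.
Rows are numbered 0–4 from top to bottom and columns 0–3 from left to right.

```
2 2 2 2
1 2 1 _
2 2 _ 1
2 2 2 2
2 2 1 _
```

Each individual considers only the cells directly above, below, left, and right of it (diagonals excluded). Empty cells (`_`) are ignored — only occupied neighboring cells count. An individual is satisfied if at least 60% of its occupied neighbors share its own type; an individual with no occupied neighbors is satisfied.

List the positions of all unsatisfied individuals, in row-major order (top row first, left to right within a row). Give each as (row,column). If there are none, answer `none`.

(0,0)2 1/2 unhappy
(0,1)2 3/3 ok
(0,2)2 2/3 ok
(0,3)2 1/1 ok
(1,0)1 0/3 unhappy
(1,1)2 2/4 unhappy
(1,2)1 0/2 unhappy
(2,0)2 2/3 ok
(2,1)2 3/3 ok
(2,3)1 0/1 unhappy
(3,0)2 3/3 ok
(3,1)2 4/4 ok
(3,2)2 2/3 ok
(3,3)2 1/2 unhappy
(4,0)2 2/2 ok
(4,1)2 2/3 ok
(4,2)1 0/2 unhappy

(0,0), (1,0), (1,1), (1,2), (2,3), (3,3), (4,2)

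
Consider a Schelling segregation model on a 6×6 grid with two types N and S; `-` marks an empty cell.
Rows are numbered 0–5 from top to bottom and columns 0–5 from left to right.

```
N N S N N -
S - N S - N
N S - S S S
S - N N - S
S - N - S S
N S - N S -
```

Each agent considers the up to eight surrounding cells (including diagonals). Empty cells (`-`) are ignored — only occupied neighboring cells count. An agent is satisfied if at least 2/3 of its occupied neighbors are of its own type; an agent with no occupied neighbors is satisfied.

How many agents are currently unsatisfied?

(0,0)N 1/2 ✗
(0,1)N 2/4 ✗
(0,2)S 1/4 ✗
(0,3)N 2/4 ✗
(0,4)N 2/3 ✓
(1,0)S 1/4 ✗
(1,2)N 2/6 ✗
(1,3)S 3/6 ✗
(1,5)N 1/3 ✗
(2,0)N 0/3 ✗
(2,1)S 2/5 ✗
(2,3)S 2/5 ✗
(2,4)S 4/6 ✓
(2,5)S 2/3 ✓
(3,0)S 2/3 ✓
(3,2)N 2/4 ✗
(3,3)N 2/5 ✗
(3,5)S 4/4 ✓
(4,0)S 2/3 ✓
(4,2)N 3/4 ✓
(4,4)S 3/5 ✗
(4,5)S 3/3 ✓
(5,0)N 0/2 ✗
(5,1)S 1/3 ✗
(5,3)N 1/3 ✗
(5,4)S 2/3 ✓
Unsatisfied: (0,0), (0,1), (0,2), (0,3), (1,0), (1,2), (1,3), (1,5), (2,0), (2,1), (2,3), (3,2), (3,3), (4,4), (5,0), (5,1), (5,3) — 17 in total.

17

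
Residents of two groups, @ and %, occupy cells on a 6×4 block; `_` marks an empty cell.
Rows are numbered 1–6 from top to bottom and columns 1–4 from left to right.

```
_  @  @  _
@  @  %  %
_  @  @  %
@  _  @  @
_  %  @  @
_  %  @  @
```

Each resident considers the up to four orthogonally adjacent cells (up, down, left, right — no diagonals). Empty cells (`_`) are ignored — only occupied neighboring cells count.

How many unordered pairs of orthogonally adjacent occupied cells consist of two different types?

7

Scan each occupied cell's neighbors to the right and below so each pair is counted once.
Row 1: @(1,2)–@(1,3)= @(1,2)–@(2,2)= @(1,3)–%(2,3)≠  → 1/3 unlike.
Row 2: @(2,1)–@(2,2)= @(2,2)–%(2,3)≠ @(2,2)–@(3,2)= %(2,3)–%(2,4)= %(2,3)–@(3,3)≠ %(2,4)–%(3,4)=  → 2/6 unlike.
Row 3: @(3,2)–@(3,3)= @(3,3)–%(3,4)≠ @(3,3)–@(4,3)= %(3,4)–@(4,4)≠  → 2/4 unlike.
Row 4: @(4,3)–@(4,4)= @(4,3)–@(5,3)= @(4,4)–@(5,4)=  → 0/3 unlike.
Row 5: %(5,2)–@(5,3)≠ %(5,2)–%(6,2)= @(5,3)–@(5,4)= @(5,3)–@(6,3)= @(5,4)–@(6,4)=  → 1/5 unlike.
Row 6: %(6,2)–@(6,3)≠ @(6,3)–@(6,4)=  → 1/2 unlike.
Total adjacent occupied pairs: 23; unlike-type pairs: 7.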